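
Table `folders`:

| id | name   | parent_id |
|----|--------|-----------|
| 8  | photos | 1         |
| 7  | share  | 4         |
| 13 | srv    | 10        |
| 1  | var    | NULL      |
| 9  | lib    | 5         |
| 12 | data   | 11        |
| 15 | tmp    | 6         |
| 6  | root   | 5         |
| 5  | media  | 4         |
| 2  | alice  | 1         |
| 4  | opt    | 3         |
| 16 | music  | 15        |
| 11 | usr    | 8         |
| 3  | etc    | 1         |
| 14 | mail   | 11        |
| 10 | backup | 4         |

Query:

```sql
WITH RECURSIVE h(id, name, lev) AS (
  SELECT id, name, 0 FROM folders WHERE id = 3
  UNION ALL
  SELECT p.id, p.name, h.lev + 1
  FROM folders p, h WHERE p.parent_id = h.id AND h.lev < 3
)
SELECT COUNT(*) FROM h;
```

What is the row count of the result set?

Base: id=3 (etc) at lev 0.
Iteration 1: rows with parent_id in {3} -> opt (id 4, lev 1).
Iteration 2: rows with parent_id in {4} -> media (id 5, lev 2), share (id 7, lev 2), backup (id 10, lev 2).
Iteration 3: rows with parent_id in {5,7,10} -> root (id 6, lev 3), lib (id 9, lev 3), srv (id 13, lev 3).
Iteration 4: lev < 3 fails for all current rows; recursion stops.
Total rows emitted: 8.

8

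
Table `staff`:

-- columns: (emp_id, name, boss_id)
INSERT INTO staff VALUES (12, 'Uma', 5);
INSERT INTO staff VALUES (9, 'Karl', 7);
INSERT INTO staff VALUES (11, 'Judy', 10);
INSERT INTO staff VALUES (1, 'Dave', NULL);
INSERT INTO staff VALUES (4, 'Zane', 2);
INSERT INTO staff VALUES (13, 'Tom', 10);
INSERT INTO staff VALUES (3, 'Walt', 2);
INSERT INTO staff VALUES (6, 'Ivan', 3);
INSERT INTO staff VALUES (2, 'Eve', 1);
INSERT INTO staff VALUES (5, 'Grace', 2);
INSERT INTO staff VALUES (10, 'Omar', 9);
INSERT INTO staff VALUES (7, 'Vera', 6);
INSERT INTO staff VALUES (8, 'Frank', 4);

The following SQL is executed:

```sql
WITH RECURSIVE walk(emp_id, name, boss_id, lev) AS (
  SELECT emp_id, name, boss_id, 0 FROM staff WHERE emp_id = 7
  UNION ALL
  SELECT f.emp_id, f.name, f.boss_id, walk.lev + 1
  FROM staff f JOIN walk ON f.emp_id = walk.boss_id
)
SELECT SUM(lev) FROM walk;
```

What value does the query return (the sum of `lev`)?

10

Base: emp_id=7 (Vera), boss_id=6, lev 0.
Iteration 1: join on emp_id=6 -> Ivan (id 6, boss_id=3, lev 1).
Iteration 2: join on emp_id=3 -> Walt (id 3, boss_id=2, lev 2).
Iteration 3: join on emp_id=2 -> Eve (id 2, boss_id=1, lev 3).
Iteration 4: join on emp_id=1 -> Dave (id 1, boss_id=NULL, lev 4).
Iteration 5: boss_id is NULL; no match; recursion stops.
SUM(lev) = 0 + 1 + 2 + 3 + 4 = 10.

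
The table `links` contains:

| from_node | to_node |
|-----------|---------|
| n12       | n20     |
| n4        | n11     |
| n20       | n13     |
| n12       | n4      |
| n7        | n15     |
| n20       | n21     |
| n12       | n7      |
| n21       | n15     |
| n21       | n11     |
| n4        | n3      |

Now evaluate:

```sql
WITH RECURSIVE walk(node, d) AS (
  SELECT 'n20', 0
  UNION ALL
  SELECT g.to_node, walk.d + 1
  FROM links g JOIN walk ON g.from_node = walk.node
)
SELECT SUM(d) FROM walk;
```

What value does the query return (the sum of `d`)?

6

Base: (n20, d=0).
Iteration 1: edges from {n20} -> (n13, d=1), (n21, d=1).
Iteration 2: edges from {n13,n21} -> (n11, d=2), (n15, d=2).
Iteration 3: no outgoing edges from {n11,n15}; recursion stops.
SUM(d) = 0 + 1 + 1 + 2 + 2 = 6.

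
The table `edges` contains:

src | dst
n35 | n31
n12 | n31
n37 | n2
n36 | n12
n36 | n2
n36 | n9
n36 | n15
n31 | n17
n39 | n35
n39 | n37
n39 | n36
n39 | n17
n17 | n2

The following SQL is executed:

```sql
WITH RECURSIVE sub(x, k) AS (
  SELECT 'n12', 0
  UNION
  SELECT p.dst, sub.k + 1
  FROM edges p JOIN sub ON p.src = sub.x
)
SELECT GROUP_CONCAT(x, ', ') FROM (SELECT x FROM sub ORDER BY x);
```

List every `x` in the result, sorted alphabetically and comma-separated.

n12, n17, n2, n31

Base: (n12, k=0).
Iteration 1: edges from {n12} -> (n31, k=1).
Iteration 2: edges from {n31} -> (n17, k=2).
Iteration 3: edges from {n17} -> (n2, k=3).
Iteration 4: no outgoing edges from {n2}; recursion stops.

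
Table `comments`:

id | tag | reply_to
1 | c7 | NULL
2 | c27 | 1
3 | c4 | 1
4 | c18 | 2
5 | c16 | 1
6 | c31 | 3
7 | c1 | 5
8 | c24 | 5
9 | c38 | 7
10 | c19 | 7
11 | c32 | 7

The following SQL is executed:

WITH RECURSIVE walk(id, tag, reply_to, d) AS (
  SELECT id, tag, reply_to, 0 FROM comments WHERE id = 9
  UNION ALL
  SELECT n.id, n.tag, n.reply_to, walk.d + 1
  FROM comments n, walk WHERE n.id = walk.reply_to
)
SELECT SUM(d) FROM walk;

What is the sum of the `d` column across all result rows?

Base: id=9 (c38), reply_to=7, d 0.
Iteration 1: join on id=7 -> c1 (id 7, reply_to=5, d 1).
Iteration 2: join on id=5 -> c16 (id 5, reply_to=1, d 2).
Iteration 3: join on id=1 -> c7 (id 1, reply_to=NULL, d 3).
Iteration 4: reply_to is NULL; no match; recursion stops.
SUM(d) = 0 + 1 + 2 + 3 = 6.

6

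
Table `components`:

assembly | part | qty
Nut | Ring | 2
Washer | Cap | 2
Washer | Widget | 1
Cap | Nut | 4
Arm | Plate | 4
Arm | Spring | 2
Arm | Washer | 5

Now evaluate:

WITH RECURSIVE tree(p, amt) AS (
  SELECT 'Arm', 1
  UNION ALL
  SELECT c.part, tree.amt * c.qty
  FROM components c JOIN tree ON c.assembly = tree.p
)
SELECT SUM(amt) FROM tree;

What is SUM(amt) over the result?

Base: (Arm, amt=1).
Iteration 1: components of {Arm} -> Plate = 1*4 = 4, Spring = 1*2 = 2, Washer = 1*5 = 5.
Iteration 2: components of {Plate,Spring,Washer} -> Cap = 5*2 = 10, Widget = 5*1 = 5.
Iteration 3: components of {Cap,Widget} -> Nut = 10*4 = 40.
Iteration 4: components of {Nut} -> Ring = 40*2 = 80.
Iteration 5: no further components; recursion stops.
SUM(amt) = 1 + 5 + 4 + 2 + 10 + 5 + 40 + 80 = 147.

147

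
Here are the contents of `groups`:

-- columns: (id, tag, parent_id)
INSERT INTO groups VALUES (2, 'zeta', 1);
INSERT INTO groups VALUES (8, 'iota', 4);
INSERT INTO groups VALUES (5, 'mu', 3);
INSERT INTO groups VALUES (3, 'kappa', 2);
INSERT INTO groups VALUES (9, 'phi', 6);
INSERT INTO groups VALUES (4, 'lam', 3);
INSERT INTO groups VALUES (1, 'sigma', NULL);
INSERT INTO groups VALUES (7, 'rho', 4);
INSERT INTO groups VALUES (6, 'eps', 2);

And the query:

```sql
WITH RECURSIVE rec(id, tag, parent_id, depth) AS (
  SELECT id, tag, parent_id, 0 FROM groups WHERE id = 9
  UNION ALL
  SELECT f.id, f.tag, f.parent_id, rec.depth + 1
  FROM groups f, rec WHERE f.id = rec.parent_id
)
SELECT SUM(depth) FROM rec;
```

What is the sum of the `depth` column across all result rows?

Base: id=9 (phi), parent_id=6, depth 0.
Iteration 1: join on id=6 -> eps (id 6, parent_id=2, depth 1).
Iteration 2: join on id=2 -> zeta (id 2, parent_id=1, depth 2).
Iteration 3: join on id=1 -> sigma (id 1, parent_id=NULL, depth 3).
Iteration 4: parent_id is NULL; no match; recursion stops.
SUM(depth) = 0 + 1 + 2 + 3 = 6.

6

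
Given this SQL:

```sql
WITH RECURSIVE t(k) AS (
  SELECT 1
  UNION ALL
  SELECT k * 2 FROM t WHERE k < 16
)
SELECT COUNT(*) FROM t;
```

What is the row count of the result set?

Base: k=1.
Iteration 1: 1 < 16 holds -> k = 1 * 2 = 2.
Iteration 2: 2 < 16 holds -> k = 2 * 2 = 4.
Iteration 3: 4 < 16 holds -> k = 4 * 2 = 8.
Iteration 4: 8 < 16 holds -> k = 8 * 2 = 16.
Iteration 5: 16 < 16 fails; recursion stops.
Total rows emitted: 5.

5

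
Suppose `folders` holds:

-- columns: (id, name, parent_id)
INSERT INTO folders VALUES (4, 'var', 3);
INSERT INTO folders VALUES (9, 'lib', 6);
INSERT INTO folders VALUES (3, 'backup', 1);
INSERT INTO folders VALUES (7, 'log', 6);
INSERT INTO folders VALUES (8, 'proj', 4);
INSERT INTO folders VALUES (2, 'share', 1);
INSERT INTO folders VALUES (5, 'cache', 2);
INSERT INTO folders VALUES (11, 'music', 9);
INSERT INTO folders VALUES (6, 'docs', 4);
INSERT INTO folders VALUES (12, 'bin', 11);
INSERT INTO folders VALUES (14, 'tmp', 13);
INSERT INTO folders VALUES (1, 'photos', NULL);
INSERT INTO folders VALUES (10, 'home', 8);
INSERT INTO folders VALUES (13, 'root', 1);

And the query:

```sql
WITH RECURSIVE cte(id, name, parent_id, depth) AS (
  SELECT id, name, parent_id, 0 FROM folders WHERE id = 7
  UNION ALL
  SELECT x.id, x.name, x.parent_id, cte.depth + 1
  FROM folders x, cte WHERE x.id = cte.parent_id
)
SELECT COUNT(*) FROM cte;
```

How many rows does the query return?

5

Base: id=7 (log), parent_id=6, depth 0.
Iteration 1: join on id=6 -> docs (id 6, parent_id=4, depth 1).
Iteration 2: join on id=4 -> var (id 4, parent_id=3, depth 2).
Iteration 3: join on id=3 -> backup (id 3, parent_id=1, depth 3).
Iteration 4: join on id=1 -> photos (id 1, parent_id=NULL, depth 4).
Iteration 5: parent_id is NULL; no match; recursion stops.
Total rows emitted: 5.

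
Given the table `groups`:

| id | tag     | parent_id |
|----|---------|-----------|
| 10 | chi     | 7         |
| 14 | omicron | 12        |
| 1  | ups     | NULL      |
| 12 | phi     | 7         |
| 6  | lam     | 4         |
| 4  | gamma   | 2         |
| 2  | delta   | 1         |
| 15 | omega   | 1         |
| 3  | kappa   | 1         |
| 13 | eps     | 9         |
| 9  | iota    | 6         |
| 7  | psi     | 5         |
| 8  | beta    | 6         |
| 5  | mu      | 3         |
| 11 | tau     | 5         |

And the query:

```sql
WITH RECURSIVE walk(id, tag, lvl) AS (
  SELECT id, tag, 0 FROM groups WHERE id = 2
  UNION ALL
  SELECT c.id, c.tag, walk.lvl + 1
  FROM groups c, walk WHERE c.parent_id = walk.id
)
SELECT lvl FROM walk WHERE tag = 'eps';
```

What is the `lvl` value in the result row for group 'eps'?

Base: id=2 (delta) at lvl 0.
Iteration 1: rows with parent_id in {2} -> gamma (id 4, lvl 1).
Iteration 2: rows with parent_id in {4} -> lam (id 6, lvl 2).
Iteration 3: rows with parent_id in {6} -> beta (id 8, lvl 3), iota (id 9, lvl 3).
Iteration 4: rows with parent_id in {8,9} -> eps (id 13, lvl 4).
Iteration 5: no rows with parent_id in {13}; recursion stops.

4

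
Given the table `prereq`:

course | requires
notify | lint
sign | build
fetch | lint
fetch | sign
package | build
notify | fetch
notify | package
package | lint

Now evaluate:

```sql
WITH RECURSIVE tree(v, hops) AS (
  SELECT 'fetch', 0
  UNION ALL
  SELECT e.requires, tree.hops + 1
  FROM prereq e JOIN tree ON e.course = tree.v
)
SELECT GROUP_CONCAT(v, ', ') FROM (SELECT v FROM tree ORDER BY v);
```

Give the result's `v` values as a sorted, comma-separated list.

Base: (fetch, hops=0).
Iteration 1: edges from {fetch} -> (lint, hops=1), (sign, hops=1).
Iteration 2: edges from {lint,sign} -> (build, hops=2).
Iteration 3: no outgoing edges from {build}; recursion stops.

build, fetch, lint, sign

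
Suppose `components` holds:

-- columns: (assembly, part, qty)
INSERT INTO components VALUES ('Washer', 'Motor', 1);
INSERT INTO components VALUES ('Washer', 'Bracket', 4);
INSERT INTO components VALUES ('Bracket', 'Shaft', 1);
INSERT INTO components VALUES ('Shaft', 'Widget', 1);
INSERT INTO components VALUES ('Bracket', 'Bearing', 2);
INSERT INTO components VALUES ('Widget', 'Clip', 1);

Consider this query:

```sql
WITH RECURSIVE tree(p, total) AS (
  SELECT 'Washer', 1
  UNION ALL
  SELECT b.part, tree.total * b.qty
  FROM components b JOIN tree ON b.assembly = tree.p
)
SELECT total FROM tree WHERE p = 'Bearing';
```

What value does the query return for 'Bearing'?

8

Base: (Washer, total=1).
Iteration 1: components of {Washer} -> Bracket = 1*4 = 4, Motor = 1*1 = 1.
Iteration 2: components of {Bracket,Motor} -> Bearing = 4*2 = 8, Shaft = 4*1 = 4.
Iteration 3: components of {Bearing,Shaft} -> Widget = 4*1 = 4.
Iteration 4: components of {Widget} -> Clip = 4*1 = 4.
Iteration 5: no further components; recursion stops.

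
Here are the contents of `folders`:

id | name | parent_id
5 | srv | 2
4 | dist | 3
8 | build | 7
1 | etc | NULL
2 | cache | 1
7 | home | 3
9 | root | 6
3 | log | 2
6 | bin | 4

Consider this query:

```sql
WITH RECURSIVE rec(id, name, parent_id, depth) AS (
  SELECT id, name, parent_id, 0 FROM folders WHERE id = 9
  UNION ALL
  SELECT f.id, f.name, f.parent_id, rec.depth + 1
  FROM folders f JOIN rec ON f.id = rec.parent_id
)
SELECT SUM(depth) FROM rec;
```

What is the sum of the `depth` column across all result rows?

15

Base: id=9 (root), parent_id=6, depth 0.
Iteration 1: join on id=6 -> bin (id 6, parent_id=4, depth 1).
Iteration 2: join on id=4 -> dist (id 4, parent_id=3, depth 2).
Iteration 3: join on id=3 -> log (id 3, parent_id=2, depth 3).
Iteration 4: join on id=2 -> cache (id 2, parent_id=1, depth 4).
Iteration 5: join on id=1 -> etc (id 1, parent_id=NULL, depth 5).
Iteration 6: parent_id is NULL; no match; recursion stops.
SUM(depth) = 0 + 1 + 2 + 3 + 4 + 5 = 15.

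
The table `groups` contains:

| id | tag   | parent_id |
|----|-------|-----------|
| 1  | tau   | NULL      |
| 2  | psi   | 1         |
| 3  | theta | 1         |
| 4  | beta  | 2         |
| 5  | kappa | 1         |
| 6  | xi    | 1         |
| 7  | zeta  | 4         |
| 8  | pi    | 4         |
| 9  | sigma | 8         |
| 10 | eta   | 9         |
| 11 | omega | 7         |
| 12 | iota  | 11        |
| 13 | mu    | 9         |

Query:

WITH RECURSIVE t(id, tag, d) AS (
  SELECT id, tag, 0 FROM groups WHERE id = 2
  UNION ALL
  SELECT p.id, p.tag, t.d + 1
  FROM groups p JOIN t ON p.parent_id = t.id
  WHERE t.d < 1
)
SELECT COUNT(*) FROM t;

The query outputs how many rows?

Base: id=2 (psi) at d 0.
Iteration 1: rows with parent_id in {2} -> beta (id 4, d 1).
Iteration 2: d < 1 fails for all current rows; recursion stops.
Total rows emitted: 2.

2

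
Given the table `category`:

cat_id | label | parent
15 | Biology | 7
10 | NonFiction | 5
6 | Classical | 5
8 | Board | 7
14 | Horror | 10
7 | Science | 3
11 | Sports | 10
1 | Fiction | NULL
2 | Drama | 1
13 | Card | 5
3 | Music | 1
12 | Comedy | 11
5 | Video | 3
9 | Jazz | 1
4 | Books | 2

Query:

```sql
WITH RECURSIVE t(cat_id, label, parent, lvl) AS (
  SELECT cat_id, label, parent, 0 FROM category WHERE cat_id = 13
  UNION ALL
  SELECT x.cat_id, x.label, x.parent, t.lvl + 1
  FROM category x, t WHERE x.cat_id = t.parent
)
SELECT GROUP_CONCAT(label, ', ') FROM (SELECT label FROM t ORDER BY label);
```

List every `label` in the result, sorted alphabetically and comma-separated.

Card, Fiction, Music, Video

Base: cat_id=13 (Card), parent=5, lvl 0.
Iteration 1: join on cat_id=5 -> Video (id 5, parent=3, lvl 1).
Iteration 2: join on cat_id=3 -> Music (id 3, parent=1, lvl 2).
Iteration 3: join on cat_id=1 -> Fiction (id 1, parent=NULL, lvl 3).
Iteration 4: parent is NULL; no match; recursion stops.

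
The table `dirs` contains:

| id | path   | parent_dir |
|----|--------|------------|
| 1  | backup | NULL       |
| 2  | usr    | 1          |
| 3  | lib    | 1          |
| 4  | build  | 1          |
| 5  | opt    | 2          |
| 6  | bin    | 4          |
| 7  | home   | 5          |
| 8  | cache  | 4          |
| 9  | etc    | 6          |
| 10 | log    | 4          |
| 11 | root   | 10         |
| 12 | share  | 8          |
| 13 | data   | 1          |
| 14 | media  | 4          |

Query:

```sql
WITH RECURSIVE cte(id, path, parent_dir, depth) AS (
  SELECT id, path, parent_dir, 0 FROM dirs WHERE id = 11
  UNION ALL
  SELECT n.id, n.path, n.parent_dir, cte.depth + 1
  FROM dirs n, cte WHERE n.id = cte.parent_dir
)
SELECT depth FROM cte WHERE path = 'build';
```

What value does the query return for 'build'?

2

Base: id=11 (root), parent_dir=10, depth 0.
Iteration 1: join on id=10 -> log (id 10, parent_dir=4, depth 1).
Iteration 2: join on id=4 -> build (id 4, parent_dir=1, depth 2).
Iteration 3: join on id=1 -> backup (id 1, parent_dir=NULL, depth 3).
Iteration 4: parent_dir is NULL; no match; recursion stops.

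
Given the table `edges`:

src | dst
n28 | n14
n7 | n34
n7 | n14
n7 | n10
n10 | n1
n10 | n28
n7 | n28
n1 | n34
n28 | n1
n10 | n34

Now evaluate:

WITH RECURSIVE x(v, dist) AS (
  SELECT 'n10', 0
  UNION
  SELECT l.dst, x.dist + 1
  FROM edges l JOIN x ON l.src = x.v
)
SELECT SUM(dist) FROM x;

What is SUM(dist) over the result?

12

Base: (n10, dist=0).
Iteration 1: edges from {n10} -> (n1, dist=1), (n28, dist=1), (n34, dist=1).
Iteration 2: edges from {n1,n28,n34} -> (n1, dist=2), (n14, dist=2), (n34, dist=2).
Iteration 3: edges from {n1,n14,n34} -> (n34, dist=3).
Iteration 4: no outgoing edges from {n34}; recursion stops.
SUM(dist) = 0 + 1 + 1 + 1 + 2 + 2 + 2 + 3 = 12.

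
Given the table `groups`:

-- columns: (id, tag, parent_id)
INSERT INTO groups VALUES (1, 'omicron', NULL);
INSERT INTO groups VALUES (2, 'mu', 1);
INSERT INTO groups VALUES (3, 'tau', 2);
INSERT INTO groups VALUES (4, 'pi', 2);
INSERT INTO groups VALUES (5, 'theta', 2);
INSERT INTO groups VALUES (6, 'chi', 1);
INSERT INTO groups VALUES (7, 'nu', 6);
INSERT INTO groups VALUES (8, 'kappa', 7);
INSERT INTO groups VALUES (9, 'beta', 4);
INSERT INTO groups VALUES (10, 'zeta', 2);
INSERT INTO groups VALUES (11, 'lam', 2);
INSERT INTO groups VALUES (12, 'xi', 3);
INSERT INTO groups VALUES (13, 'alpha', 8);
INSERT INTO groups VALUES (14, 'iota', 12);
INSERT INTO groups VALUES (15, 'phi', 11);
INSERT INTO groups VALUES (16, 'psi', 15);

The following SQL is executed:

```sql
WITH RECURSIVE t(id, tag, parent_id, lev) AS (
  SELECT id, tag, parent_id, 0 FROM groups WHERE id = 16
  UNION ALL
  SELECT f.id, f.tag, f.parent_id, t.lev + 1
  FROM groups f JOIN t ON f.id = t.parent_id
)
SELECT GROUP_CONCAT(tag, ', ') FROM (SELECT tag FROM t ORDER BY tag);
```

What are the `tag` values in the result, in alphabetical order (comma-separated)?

Base: id=16 (psi), parent_id=15, lev 0.
Iteration 1: join on id=15 -> phi (id 15, parent_id=11, lev 1).
Iteration 2: join on id=11 -> lam (id 11, parent_id=2, lev 2).
Iteration 3: join on id=2 -> mu (id 2, parent_id=1, lev 3).
Iteration 4: join on id=1 -> omicron (id 1, parent_id=NULL, lev 4).
Iteration 5: parent_id is NULL; no match; recursion stops.

lam, mu, omicron, phi, psi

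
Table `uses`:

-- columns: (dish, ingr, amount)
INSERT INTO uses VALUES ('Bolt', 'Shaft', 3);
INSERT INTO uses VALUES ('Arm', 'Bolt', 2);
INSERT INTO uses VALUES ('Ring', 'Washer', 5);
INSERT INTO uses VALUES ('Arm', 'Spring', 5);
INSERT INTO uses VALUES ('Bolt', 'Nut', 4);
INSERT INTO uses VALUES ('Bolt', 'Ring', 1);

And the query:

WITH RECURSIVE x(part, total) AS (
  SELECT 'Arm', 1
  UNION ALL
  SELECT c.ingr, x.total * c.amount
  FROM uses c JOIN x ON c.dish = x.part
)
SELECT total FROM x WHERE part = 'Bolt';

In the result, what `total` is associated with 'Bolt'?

2

Base: (Arm, total=1).
Iteration 1: components of {Arm} -> Bolt = 1*2 = 2, Spring = 1*5 = 5.
Iteration 2: components of {Bolt,Spring} -> Nut = 2*4 = 8, Ring = 2*1 = 2, Shaft = 2*3 = 6.
Iteration 3: components of {Nut,Ring,Shaft} -> Washer = 2*5 = 10.
Iteration 4: no further components; recursion stops.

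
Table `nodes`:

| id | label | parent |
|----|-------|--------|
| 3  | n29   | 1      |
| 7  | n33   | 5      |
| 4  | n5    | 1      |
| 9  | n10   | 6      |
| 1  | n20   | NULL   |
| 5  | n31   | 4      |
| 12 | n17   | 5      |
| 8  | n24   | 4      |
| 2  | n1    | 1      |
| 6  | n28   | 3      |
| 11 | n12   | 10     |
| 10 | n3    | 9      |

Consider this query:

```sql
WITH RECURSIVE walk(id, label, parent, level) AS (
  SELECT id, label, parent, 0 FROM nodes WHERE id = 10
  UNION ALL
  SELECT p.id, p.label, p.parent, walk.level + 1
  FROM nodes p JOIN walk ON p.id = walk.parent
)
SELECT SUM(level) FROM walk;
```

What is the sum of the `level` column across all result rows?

Base: id=10 (n3), parent=9, level 0.
Iteration 1: join on id=9 -> n10 (id 9, parent=6, level 1).
Iteration 2: join on id=6 -> n28 (id 6, parent=3, level 2).
Iteration 3: join on id=3 -> n29 (id 3, parent=1, level 3).
Iteration 4: join on id=1 -> n20 (id 1, parent=NULL, level 4).
Iteration 5: parent is NULL; no match; recursion stops.
SUM(level) = 0 + 1 + 2 + 3 + 4 = 10.

10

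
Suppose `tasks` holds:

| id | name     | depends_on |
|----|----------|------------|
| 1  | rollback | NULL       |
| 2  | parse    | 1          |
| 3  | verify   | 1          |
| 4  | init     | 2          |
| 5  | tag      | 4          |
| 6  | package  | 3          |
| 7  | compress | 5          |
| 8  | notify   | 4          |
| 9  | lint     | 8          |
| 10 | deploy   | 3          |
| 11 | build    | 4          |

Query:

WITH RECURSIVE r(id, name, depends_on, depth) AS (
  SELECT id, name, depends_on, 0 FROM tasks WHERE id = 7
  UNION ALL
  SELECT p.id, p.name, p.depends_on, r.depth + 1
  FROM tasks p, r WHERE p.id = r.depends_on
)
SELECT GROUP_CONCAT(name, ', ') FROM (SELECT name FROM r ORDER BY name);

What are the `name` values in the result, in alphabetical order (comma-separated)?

Base: id=7 (compress), depends_on=5, depth 0.
Iteration 1: join on id=5 -> tag (id 5, depends_on=4, depth 1).
Iteration 2: join on id=4 -> init (id 4, depends_on=2, depth 2).
Iteration 3: join on id=2 -> parse (id 2, depends_on=1, depth 3).
Iteration 4: join on id=1 -> rollback (id 1, depends_on=NULL, depth 4).
Iteration 5: depends_on is NULL; no match; recursion stops.

compress, init, parse, rollback, tag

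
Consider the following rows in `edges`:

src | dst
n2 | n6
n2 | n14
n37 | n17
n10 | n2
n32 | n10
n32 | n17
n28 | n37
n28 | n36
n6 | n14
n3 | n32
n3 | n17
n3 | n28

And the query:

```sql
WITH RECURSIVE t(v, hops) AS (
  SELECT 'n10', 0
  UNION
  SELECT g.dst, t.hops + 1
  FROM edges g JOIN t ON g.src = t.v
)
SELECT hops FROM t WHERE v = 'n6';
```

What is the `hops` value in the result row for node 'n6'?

2

Base: (n10, hops=0).
Iteration 1: edges from {n10} -> (n2, hops=1).
Iteration 2: edges from {n2} -> (n14, hops=2), (n6, hops=2).
Iteration 3: edges from {n14,n6} -> (n14, hops=3).
Iteration 4: no outgoing edges from {n14}; recursion stops.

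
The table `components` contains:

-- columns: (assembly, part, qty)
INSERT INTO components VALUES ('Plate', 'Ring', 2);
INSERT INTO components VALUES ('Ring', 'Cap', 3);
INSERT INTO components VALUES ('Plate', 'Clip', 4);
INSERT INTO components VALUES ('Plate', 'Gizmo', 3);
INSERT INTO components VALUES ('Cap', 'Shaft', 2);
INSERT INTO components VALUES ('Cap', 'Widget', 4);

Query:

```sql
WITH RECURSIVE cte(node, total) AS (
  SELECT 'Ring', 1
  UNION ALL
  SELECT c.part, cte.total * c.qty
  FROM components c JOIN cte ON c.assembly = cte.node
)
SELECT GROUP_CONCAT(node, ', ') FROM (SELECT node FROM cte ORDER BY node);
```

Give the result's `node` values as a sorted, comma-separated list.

Base: (Ring, total=1).
Iteration 1: components of {Ring} -> Cap = 1*3 = 3.
Iteration 2: components of {Cap} -> Shaft = 3*2 = 6, Widget = 3*4 = 12.
Iteration 3: no further components; recursion stops.

Cap, Ring, Shaft, Widget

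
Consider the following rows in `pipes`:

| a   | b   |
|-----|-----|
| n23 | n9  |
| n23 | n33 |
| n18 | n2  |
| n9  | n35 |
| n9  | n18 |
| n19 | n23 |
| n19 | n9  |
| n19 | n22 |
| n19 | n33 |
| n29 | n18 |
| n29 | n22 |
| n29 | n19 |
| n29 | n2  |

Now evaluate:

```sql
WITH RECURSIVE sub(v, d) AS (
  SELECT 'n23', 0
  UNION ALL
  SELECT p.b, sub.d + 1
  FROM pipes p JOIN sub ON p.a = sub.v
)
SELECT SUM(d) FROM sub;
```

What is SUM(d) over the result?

Base: (n23, d=0).
Iteration 1: edges from {n23} -> (n33, d=1), (n9, d=1).
Iteration 2: edges from {n33,n9} -> (n18, d=2), (n35, d=2).
Iteration 3: edges from {n18,n35} -> (n2, d=3).
Iteration 4: no outgoing edges from {n2}; recursion stops.
SUM(d) = 0 + 1 + 1 + 2 + 2 + 3 = 9.

9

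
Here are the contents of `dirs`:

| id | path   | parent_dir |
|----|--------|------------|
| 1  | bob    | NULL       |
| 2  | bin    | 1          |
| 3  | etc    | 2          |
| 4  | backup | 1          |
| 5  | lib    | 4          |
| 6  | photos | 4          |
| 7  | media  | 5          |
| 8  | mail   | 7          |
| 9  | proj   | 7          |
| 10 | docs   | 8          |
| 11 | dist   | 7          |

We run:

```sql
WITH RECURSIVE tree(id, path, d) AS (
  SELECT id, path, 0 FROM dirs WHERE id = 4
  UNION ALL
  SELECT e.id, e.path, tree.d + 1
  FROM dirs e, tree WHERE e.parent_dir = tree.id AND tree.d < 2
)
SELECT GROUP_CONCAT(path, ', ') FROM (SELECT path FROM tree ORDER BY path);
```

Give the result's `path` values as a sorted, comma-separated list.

Base: id=4 (backup) at d 0.
Iteration 1: rows with parent_dir in {4} -> lib (id 5, d 1), photos (id 6, d 1).
Iteration 2: rows with parent_dir in {5,6} -> media (id 7, d 2).
Iteration 3: d < 2 fails for all current rows; recursion stops.

backup, lib, media, photos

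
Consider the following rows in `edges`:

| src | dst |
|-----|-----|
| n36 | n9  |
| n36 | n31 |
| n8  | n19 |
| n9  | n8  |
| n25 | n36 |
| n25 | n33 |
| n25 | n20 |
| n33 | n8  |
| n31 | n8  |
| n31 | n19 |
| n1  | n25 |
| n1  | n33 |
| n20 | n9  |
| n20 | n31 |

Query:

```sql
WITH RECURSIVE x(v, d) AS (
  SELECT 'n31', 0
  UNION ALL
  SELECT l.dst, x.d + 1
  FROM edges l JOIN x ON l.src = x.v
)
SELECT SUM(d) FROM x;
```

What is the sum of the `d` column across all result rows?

Base: (n31, d=0).
Iteration 1: edges from {n31} -> (n19, d=1), (n8, d=1).
Iteration 2: edges from {n19,n8} -> (n19, d=2).
Iteration 3: no outgoing edges from {n19}; recursion stops.
SUM(d) = 0 + 1 + 1 + 2 = 4.

4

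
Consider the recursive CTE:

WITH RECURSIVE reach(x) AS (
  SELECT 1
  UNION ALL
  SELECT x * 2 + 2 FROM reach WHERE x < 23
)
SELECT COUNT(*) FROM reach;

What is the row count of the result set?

5

Base: x=1.
Iteration 1: 1 < 23 holds -> x = 1 * 2 + 2 = 4.
Iteration 2: 4 < 23 holds -> x = 4 * 2 + 2 = 10.
Iteration 3: 10 < 23 holds -> x = 10 * 2 + 2 = 22.
Iteration 4: 22 < 23 holds -> x = 22 * 2 + 2 = 46.
Iteration 5: 46 < 23 fails; recursion stops.
Total rows emitted: 5.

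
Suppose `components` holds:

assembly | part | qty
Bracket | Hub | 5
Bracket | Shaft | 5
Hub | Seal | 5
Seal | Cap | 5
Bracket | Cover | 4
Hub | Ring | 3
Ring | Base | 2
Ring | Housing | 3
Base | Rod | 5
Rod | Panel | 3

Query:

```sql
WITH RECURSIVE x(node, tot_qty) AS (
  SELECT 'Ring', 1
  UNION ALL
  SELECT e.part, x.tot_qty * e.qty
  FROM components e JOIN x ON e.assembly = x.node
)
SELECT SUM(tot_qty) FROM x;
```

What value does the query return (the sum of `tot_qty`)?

46

Base: (Ring, tot_qty=1).
Iteration 1: components of {Ring} -> Base = 1*2 = 2, Housing = 1*3 = 3.
Iteration 2: components of {Base,Housing} -> Rod = 2*5 = 10.
Iteration 3: components of {Rod} -> Panel = 10*3 = 30.
Iteration 4: no further components; recursion stops.
SUM(tot_qty) = 1 + 2 + 3 + 10 + 30 = 46.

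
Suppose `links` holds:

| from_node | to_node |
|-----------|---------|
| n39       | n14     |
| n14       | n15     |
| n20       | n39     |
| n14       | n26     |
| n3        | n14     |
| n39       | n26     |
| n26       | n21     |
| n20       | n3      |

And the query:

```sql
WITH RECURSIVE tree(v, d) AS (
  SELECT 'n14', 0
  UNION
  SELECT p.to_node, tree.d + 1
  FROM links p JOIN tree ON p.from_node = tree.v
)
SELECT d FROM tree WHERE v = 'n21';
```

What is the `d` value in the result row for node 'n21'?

2

Base: (n14, d=0).
Iteration 1: edges from {n14} -> (n15, d=1), (n26, d=1).
Iteration 2: edges from {n15,n26} -> (n21, d=2).
Iteration 3: no outgoing edges from {n21}; recursion stops.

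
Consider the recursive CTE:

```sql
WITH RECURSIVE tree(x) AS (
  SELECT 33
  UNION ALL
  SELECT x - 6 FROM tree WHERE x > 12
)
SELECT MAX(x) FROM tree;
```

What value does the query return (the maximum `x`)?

Base: x=33.
Iteration 1: 33 > 12 holds -> x = 33 - 6 = 27.
Iteration 2: 27 > 12 holds -> x = 27 - 6 = 21.
Iteration 3: 21 > 12 holds -> x = 21 - 6 = 15.
Iteration 4: 15 > 12 holds -> x = 15 - 6 = 9.
Iteration 5: 9 > 12 fails; recursion stops.
x values: 33, 27, 21, 15, 9; the maximum is 33.

33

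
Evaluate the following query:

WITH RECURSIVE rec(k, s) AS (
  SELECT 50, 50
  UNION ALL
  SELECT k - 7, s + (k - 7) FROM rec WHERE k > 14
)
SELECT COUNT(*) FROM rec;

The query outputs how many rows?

7

Base: k=50, s=50.
Iteration 1: 50 > 14 holds -> k = 50 - 7 = 43, s = 50 + 43 = 93.
Iteration 2: 43 > 14 holds -> k = 43 - 7 = 36, s = 93 + 36 = 129.
Iteration 3: 36 > 14 holds -> k = 36 - 7 = 29, s = 129 + 29 = 158.
Iteration 4: 29 > 14 holds -> k = 29 - 7 = 22, s = 158 + 22 = 180.
Iteration 5: 22 > 14 holds -> k = 22 - 7 = 15, s = 180 + 15 = 195.
Iteration 6: 15 > 14 holds -> k = 15 - 7 = 8, s = 195 + 8 = 203.
Iteration 7: 8 > 14 fails; recursion stops.
Total rows emitted: 7.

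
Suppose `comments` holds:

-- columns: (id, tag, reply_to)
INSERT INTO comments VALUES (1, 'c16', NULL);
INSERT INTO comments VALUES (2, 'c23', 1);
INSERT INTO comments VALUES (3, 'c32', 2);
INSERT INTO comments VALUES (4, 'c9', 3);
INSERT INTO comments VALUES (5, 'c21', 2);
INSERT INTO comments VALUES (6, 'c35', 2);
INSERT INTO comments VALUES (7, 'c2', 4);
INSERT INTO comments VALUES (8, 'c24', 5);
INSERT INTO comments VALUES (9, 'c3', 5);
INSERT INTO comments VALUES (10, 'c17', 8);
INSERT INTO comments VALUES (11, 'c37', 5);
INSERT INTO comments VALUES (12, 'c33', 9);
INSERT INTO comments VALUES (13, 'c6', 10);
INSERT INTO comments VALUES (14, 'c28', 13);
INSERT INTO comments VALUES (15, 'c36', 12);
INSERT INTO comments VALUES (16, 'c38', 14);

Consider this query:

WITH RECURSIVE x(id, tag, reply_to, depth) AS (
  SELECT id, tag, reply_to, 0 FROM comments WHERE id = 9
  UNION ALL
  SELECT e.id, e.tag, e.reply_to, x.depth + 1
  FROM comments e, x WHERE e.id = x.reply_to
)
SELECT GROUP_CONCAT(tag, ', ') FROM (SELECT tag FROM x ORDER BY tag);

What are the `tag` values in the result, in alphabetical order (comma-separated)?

Base: id=9 (c3), reply_to=5, depth 0.
Iteration 1: join on id=5 -> c21 (id 5, reply_to=2, depth 1).
Iteration 2: join on id=2 -> c23 (id 2, reply_to=1, depth 2).
Iteration 3: join on id=1 -> c16 (id 1, reply_to=NULL, depth 3).
Iteration 4: reply_to is NULL; no match; recursion stops.

c16, c21, c23, c3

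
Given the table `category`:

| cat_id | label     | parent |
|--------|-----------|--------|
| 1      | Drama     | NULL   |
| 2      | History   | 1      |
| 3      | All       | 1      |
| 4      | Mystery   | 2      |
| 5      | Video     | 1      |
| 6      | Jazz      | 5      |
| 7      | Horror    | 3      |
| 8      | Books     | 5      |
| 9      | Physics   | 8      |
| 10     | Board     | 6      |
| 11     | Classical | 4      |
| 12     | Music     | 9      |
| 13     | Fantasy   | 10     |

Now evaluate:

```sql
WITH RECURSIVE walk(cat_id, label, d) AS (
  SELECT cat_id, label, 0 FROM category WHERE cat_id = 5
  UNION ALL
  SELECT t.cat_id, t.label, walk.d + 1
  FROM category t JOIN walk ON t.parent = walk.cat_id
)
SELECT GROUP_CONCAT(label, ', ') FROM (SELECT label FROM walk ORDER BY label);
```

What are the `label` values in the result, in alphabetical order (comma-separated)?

Base: cat_id=5 (Video) at d 0.
Iteration 1: rows with parent in {5} -> Jazz (id 6, d 1), Books (id 8, d 1).
Iteration 2: rows with parent in {6,8} -> Physics (id 9, d 2), Board (id 10, d 2).
Iteration 3: rows with parent in {9,10} -> Music (id 12, d 3), Fantasy (id 13, d 3).
Iteration 4: no rows with parent in {12,13}; recursion stops.

Board, Books, Fantasy, Jazz, Music, Physics, Video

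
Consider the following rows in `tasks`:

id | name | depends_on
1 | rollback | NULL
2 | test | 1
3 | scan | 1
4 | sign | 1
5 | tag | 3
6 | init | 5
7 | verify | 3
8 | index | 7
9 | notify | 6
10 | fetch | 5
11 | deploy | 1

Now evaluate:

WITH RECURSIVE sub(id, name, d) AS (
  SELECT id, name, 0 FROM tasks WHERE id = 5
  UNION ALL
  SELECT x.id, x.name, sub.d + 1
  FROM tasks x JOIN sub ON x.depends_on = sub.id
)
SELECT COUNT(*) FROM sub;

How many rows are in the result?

4

Base: id=5 (tag) at d 0.
Iteration 1: rows with depends_on in {5} -> init (id 6, d 1), fetch (id 10, d 1).
Iteration 2: rows with depends_on in {6,10} -> notify (id 9, d 2).
Iteration 3: no rows with depends_on in {9}; recursion stops.
Total rows emitted: 4.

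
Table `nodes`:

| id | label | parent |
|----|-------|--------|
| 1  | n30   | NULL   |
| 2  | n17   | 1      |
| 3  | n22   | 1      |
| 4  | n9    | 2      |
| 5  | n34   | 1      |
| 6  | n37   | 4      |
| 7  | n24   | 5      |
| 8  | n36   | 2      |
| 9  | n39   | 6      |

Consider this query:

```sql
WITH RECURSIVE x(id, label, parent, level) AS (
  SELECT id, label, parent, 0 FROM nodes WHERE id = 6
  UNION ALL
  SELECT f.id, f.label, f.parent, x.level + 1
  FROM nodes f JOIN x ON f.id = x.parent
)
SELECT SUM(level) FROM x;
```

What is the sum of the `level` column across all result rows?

Base: id=6 (n37), parent=4, level 0.
Iteration 1: join on id=4 -> n9 (id 4, parent=2, level 1).
Iteration 2: join on id=2 -> n17 (id 2, parent=1, level 2).
Iteration 3: join on id=1 -> n30 (id 1, parent=NULL, level 3).
Iteration 4: parent is NULL; no match; recursion stops.
SUM(level) = 0 + 1 + 2 + 3 = 6.

6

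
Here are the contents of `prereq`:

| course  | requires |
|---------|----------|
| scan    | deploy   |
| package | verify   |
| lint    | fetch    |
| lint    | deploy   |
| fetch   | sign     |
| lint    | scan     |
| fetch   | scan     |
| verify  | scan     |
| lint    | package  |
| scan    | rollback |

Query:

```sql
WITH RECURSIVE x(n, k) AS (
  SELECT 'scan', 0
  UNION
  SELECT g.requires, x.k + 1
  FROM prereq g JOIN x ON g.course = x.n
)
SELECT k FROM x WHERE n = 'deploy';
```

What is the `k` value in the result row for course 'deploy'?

Base: (scan, k=0).
Iteration 1: edges from {scan} -> (deploy, k=1), (rollback, k=1).
Iteration 2: no outgoing edges from {deploy,rollback}; recursion stops.

1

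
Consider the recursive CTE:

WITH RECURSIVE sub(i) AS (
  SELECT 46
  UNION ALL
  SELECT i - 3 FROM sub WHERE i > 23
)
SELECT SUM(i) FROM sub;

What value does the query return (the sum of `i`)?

Base: i=46.
Iteration 1: 46 > 23 holds -> i = 46 - 3 = 43.
Iteration 2: 43 > 23 holds -> i = 43 - 3 = 40.
Iteration 3: 40 > 23 holds -> i = 40 - 3 = 37.
Iteration 4: 37 > 23 holds -> i = 37 - 3 = 34.
Iteration 5: 34 > 23 holds -> i = 34 - 3 = 31.
Iteration 6: 31 > 23 holds -> i = 31 - 3 = 28.
Iteration 7: 28 > 23 holds -> i = 28 - 3 = 25.
Iteration 8: 25 > 23 holds -> i = 25 - 3 = 22.
Iteration 9: 22 > 23 fails; recursion stops.
SUM(i) = 46 + 43 + 40 + 37 + 34 + 31 + 28 + 25 + 22 = 306.

306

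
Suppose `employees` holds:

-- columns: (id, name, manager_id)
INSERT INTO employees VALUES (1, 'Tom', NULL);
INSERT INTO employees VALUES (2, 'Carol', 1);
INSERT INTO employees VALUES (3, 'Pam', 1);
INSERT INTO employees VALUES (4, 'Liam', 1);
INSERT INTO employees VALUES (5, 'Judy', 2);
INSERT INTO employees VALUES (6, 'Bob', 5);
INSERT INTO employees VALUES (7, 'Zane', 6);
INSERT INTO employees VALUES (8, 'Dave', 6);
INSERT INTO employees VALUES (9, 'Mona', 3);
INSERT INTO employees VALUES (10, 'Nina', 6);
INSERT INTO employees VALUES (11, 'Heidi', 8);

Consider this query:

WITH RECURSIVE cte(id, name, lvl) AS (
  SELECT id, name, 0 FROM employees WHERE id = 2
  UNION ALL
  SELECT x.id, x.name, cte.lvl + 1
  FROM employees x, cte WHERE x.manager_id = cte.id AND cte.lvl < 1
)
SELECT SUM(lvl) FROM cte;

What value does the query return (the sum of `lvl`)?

1

Base: id=2 (Carol) at lvl 0.
Iteration 1: rows with manager_id in {2} -> Judy (id 5, lvl 1).
Iteration 2: lvl < 1 fails for all current rows; recursion stops.
SUM(lvl) = 0 + 1 = 1.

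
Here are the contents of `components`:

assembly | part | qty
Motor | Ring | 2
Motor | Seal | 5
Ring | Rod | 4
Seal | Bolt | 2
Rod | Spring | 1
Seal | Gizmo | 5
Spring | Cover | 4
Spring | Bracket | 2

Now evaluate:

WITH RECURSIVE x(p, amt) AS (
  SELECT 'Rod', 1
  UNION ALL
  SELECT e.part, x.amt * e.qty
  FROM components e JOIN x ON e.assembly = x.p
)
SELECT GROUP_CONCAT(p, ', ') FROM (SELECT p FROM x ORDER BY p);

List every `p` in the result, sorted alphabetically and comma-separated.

Base: (Rod, amt=1).
Iteration 1: components of {Rod} -> Spring = 1*1 = 1.
Iteration 2: components of {Spring} -> Bracket = 1*2 = 2, Cover = 1*4 = 4.
Iteration 3: no further components; recursion stops.

Bracket, Cover, Rod, Spring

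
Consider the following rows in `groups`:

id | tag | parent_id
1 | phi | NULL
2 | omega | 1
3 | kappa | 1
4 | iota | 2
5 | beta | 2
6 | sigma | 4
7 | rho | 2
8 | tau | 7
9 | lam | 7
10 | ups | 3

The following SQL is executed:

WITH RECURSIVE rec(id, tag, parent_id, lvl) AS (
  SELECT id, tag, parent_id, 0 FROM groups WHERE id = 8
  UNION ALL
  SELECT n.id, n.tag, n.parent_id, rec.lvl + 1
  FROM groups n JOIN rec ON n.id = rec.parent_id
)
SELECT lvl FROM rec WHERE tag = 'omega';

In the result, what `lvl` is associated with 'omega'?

2

Base: id=8 (tau), parent_id=7, lvl 0.
Iteration 1: join on id=7 -> rho (id 7, parent_id=2, lvl 1).
Iteration 2: join on id=2 -> omega (id 2, parent_id=1, lvl 2).
Iteration 3: join on id=1 -> phi (id 1, parent_id=NULL, lvl 3).
Iteration 4: parent_id is NULL; no match; recursion stops.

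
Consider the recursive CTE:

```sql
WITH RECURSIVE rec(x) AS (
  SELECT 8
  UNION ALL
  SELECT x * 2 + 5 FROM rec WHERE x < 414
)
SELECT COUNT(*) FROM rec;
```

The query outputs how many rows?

7

Base: x=8.
Iteration 1: 8 < 414 holds -> x = 8 * 2 + 5 = 21.
Iteration 2: 21 < 414 holds -> x = 21 * 2 + 5 = 47.
Iteration 3: 47 < 414 holds -> x = 47 * 2 + 5 = 99.
Iteration 4: 99 < 414 holds -> x = 99 * 2 + 5 = 203.
Iteration 5: 203 < 414 holds -> x = 203 * 2 + 5 = 411.
Iteration 6: 411 < 414 holds -> x = 411 * 2 + 5 = 827.
Iteration 7: 827 < 414 fails; recursion stops.
Total rows emitted: 7.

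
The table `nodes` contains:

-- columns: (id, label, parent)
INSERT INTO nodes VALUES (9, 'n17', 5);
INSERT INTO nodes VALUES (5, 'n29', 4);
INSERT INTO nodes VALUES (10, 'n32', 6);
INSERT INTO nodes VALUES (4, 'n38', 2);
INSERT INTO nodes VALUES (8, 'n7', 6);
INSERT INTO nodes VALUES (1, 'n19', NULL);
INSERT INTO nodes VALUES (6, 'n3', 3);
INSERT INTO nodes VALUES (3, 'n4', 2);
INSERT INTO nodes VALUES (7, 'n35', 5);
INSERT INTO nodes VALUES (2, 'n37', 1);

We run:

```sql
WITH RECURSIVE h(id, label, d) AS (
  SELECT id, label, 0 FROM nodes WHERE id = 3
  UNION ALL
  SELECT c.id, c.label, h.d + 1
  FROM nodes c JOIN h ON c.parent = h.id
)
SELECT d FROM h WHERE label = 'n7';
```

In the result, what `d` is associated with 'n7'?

2

Base: id=3 (n4) at d 0.
Iteration 1: rows with parent in {3} -> n3 (id 6, d 1).
Iteration 2: rows with parent in {6} -> n7 (id 8, d 2), n32 (id 10, d 2).
Iteration 3: no rows with parent in {8,10}; recursion stops.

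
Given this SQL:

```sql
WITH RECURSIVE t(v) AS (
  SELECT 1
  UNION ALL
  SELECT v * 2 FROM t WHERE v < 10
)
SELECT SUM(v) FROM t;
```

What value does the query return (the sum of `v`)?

31

Base: v=1.
Iteration 1: 1 < 10 holds -> v = 1 * 2 = 2.
Iteration 2: 2 < 10 holds -> v = 2 * 2 = 4.
Iteration 3: 4 < 10 holds -> v = 4 * 2 = 8.
Iteration 4: 8 < 10 holds -> v = 8 * 2 = 16.
Iteration 5: 16 < 10 fails; recursion stops.
SUM(v) = 1 + 2 + 4 + 8 + 16 = 31.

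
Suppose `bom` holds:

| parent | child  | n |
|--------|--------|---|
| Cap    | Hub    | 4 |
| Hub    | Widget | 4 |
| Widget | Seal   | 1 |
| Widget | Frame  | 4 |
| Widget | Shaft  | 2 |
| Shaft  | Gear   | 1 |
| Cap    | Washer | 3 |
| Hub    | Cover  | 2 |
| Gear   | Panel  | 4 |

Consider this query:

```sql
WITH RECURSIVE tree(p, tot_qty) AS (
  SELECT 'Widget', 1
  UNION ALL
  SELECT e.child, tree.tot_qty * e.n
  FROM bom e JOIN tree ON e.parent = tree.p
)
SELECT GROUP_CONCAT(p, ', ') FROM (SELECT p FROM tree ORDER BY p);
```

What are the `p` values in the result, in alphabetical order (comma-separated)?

Frame, Gear, Panel, Seal, Shaft, Widget

Base: (Widget, tot_qty=1).
Iteration 1: components of {Widget} -> Frame = 1*4 = 4, Seal = 1*1 = 1, Shaft = 1*2 = 2.
Iteration 2: components of {Frame,Seal,Shaft} -> Gear = 2*1 = 2.
Iteration 3: components of {Gear} -> Panel = 2*4 = 8.
Iteration 4: no further components; recursion stops.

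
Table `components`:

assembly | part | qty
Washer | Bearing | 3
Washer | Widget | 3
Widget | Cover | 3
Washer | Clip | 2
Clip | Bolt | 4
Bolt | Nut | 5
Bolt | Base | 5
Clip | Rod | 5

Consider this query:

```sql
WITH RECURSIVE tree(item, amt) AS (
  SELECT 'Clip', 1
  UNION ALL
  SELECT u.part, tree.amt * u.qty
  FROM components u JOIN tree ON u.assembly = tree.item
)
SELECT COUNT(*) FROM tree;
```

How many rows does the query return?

5

Base: (Clip, amt=1).
Iteration 1: components of {Clip} -> Bolt = 1*4 = 4, Rod = 1*5 = 5.
Iteration 2: components of {Bolt,Rod} -> Base = 4*5 = 20, Nut = 4*5 = 20.
Iteration 3: no further components; recursion stops.
Total rows emitted: 5.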